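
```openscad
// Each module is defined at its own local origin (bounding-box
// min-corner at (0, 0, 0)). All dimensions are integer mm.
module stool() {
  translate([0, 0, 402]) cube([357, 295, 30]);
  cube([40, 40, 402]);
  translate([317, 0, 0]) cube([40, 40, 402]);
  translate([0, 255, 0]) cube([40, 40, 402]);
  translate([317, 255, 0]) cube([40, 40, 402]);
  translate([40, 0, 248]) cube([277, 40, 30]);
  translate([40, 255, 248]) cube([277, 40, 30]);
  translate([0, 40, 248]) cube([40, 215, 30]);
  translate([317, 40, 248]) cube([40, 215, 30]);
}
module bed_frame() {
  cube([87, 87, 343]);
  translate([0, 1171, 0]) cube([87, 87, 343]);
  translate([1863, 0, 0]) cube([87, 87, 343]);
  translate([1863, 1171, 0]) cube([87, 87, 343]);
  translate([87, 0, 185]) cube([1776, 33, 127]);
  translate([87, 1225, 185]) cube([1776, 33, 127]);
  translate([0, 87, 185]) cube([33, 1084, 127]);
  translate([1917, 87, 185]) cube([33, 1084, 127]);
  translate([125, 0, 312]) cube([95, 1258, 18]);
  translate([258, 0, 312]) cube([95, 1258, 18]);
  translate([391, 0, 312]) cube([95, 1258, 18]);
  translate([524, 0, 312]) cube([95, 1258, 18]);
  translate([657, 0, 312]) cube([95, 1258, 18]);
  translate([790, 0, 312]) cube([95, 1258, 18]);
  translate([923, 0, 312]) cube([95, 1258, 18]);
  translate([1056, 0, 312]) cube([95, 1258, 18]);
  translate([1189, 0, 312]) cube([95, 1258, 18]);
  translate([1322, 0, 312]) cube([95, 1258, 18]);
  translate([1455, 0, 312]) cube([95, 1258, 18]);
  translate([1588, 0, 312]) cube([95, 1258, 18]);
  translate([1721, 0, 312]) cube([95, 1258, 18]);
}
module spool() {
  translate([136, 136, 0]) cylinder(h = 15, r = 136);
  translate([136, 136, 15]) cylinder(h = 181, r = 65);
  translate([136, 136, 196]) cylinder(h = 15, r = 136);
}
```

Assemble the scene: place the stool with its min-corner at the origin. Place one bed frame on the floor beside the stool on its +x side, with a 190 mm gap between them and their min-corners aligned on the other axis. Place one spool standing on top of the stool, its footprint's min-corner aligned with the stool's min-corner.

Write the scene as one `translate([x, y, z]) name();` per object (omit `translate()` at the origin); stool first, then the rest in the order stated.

stool();
translate([547, 0, 0]) bed_frame();
translate([0, 0, 432]) spool();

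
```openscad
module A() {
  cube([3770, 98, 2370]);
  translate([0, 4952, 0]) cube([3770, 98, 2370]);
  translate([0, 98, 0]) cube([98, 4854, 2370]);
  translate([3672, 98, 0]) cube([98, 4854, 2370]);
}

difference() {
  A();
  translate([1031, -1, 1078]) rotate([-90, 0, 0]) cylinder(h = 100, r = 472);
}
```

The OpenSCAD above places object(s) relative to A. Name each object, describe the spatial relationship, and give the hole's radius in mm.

A is a house frame. The house frame has a circular hole through its front wall. The hole's radius is 472 mm.

The subtracted cylinder has r = 472 mm.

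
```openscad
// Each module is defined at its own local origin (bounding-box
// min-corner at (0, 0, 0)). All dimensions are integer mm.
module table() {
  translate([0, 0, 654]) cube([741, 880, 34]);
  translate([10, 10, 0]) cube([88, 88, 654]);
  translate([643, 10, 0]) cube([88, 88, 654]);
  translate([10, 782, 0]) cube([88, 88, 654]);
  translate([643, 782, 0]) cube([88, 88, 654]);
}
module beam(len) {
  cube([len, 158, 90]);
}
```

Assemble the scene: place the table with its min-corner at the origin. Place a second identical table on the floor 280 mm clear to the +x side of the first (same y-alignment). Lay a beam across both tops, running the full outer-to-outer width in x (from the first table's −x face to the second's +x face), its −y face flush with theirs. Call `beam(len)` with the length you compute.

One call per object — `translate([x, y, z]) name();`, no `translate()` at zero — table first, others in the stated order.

table();
translate([1021, 0, 0]) table();
translate([0, 0, 688]) beam(1762);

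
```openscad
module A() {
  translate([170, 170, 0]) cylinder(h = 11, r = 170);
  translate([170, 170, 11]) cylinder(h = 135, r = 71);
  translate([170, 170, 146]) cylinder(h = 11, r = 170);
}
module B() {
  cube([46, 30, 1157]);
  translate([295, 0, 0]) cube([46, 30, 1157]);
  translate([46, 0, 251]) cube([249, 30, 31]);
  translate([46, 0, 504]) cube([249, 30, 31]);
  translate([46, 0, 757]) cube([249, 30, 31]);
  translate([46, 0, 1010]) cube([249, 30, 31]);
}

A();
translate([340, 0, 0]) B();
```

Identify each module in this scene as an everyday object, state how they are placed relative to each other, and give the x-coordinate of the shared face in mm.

The spool's +x face and the ladder's −x face are both at x = 340 mm.

A is a spool. B is a ladder. The ladder is against the spool's +x side, with their −y faces flush. The x-coordinate of the shared face is 340 mm.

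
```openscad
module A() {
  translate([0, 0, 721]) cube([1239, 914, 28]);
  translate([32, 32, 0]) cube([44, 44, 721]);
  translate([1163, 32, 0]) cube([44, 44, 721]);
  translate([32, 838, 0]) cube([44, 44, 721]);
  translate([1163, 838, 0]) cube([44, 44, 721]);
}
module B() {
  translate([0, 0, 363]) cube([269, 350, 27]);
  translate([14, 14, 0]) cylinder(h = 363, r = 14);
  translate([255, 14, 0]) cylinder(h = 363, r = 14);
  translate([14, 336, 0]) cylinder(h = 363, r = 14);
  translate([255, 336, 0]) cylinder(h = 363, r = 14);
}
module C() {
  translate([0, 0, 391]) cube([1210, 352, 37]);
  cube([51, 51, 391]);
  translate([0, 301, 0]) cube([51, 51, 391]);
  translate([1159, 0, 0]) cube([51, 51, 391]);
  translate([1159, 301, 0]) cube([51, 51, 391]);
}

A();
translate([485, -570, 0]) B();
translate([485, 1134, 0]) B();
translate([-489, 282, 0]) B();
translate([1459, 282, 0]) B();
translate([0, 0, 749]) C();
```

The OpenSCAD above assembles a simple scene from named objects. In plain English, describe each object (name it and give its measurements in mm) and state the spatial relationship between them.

A is a rectangular dining table. The top is 1239×914×28 mm with its upper surface at z = 749 mm. It stands on four 44×44 mm square legs, each inset 32 mm from the nearest pair of top edges, running from the floor to the underside of the top.

B is a four-legged stool. The seat is 269×350 mm, 27 mm thick, top at z = 390 mm. It stands on four round legs, each 28 mm in diameter, from z = 0 to the seat underside, each leg's axis is inset half a diameter from the nearest pair of seat edges (so the leg's bounding box is flush with the corner).

C is a bench: a 1210×352 mm seat slab, 37 mm thick, top at z = 428 mm, on four 51×51 mm square legs flush with the seat corners and standing on z = 0.

Four stools sit around the table at the −y, +y, −x, +x sides. The bench is on top of the table.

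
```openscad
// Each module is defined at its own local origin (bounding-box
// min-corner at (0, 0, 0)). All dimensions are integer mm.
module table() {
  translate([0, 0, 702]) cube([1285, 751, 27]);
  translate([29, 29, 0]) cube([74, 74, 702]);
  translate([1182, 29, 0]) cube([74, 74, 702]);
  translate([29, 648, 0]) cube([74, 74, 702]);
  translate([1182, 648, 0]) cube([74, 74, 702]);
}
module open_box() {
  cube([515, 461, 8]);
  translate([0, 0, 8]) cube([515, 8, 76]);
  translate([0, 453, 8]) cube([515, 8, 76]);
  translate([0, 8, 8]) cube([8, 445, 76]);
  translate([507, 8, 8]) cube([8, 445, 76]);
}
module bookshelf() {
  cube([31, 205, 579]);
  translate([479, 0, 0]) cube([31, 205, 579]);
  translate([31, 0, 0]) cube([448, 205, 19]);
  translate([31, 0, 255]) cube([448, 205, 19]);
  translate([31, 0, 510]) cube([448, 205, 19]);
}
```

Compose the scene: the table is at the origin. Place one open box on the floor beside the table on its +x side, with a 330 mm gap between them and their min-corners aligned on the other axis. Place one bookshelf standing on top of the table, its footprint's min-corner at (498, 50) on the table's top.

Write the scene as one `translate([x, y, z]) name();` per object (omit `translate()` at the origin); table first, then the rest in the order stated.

table();
translate([1615, 0, 0]) open_box();
translate([498, 50, 729]) bookshelf();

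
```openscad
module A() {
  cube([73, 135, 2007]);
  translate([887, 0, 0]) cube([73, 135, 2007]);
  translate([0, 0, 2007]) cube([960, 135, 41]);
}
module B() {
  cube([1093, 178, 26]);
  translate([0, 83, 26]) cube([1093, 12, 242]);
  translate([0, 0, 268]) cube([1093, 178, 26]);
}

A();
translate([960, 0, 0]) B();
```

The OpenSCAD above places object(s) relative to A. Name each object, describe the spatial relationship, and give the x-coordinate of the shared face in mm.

A is a door frame. B is an I-beam. The I-beam is against the door frame's +x side, with their −y faces flush. The x-coordinate of the shared face is 960 mm.

The door frame's +x face and the I-beam's −x face are both at x = 960 mm.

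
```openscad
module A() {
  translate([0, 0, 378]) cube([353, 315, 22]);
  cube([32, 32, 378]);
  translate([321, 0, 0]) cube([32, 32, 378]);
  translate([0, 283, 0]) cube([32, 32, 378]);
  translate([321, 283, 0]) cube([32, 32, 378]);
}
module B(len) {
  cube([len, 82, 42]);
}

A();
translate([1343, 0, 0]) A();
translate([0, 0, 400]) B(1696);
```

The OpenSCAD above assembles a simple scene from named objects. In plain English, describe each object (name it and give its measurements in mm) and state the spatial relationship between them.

A is a simple wooden stool: a rectangular seat 353 mm (x) by 315 mm (y), 22 mm thick, top face at z = 400 mm, on four square legs, each 32×32 mm in cross-section. The legs rest on z = 0, each flush with a corner of the seat.

B is a rectangular beam 1696 mm long (x), 82 mm deep (y), 42 mm thick (z).

The beam spans the tops of two stools placed 990 mm apart, resting at z = 400 mm.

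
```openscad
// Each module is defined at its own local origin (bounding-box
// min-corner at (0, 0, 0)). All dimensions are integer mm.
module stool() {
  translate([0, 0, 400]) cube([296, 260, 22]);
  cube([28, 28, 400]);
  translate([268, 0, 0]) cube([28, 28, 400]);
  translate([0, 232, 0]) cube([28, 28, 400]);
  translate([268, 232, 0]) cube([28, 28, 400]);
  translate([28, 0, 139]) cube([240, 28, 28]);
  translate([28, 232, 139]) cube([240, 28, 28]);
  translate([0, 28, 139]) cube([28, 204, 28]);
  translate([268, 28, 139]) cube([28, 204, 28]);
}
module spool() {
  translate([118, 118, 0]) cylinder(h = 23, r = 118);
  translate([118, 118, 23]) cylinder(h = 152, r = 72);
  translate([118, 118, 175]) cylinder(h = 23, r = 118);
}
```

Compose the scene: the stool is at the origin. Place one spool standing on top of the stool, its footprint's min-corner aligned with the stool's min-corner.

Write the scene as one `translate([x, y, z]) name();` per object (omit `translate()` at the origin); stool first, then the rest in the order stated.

stool();
translate([0, 0, 422]) spool();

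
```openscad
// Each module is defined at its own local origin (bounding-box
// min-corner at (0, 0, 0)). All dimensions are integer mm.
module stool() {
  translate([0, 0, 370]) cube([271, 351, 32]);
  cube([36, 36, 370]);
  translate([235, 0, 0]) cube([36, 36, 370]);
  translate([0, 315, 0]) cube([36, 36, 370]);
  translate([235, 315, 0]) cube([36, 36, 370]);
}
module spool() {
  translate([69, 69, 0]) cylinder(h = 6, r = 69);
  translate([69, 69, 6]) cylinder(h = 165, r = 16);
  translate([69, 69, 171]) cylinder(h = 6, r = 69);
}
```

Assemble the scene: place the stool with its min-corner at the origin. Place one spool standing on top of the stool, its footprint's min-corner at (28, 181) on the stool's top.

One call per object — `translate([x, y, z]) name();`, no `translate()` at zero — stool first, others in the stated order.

stool();
translate([28, 181, 402]) spool();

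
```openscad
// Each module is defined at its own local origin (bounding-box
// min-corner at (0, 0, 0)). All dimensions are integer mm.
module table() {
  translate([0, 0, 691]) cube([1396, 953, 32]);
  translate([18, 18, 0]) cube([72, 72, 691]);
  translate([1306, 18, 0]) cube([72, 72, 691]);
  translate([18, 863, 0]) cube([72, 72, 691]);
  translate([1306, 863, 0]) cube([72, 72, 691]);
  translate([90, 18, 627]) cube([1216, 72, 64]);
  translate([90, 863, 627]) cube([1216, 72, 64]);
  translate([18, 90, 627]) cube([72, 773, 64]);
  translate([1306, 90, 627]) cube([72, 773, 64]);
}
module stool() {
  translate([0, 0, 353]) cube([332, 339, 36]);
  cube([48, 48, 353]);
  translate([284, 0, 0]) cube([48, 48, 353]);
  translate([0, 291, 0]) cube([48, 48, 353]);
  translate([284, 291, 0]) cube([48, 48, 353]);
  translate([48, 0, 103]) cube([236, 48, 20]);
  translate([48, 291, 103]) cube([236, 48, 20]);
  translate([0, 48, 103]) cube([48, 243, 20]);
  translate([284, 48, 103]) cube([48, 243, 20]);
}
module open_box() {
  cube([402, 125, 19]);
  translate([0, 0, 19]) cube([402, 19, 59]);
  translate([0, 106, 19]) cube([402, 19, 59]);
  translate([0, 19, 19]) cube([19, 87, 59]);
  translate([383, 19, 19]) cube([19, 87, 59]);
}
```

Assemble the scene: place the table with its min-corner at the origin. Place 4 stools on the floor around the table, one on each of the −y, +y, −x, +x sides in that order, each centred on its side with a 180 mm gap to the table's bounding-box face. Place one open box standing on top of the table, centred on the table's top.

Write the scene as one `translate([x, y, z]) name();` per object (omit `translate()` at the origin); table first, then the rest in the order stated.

table();
translate([532, -519, 0]) stool();
translate([532, 1133, 0]) stool();
translate([-512, 307, 0]) stool();
translate([1576, 307, 0]) stool();
translate([497, 414, 723]) open_box();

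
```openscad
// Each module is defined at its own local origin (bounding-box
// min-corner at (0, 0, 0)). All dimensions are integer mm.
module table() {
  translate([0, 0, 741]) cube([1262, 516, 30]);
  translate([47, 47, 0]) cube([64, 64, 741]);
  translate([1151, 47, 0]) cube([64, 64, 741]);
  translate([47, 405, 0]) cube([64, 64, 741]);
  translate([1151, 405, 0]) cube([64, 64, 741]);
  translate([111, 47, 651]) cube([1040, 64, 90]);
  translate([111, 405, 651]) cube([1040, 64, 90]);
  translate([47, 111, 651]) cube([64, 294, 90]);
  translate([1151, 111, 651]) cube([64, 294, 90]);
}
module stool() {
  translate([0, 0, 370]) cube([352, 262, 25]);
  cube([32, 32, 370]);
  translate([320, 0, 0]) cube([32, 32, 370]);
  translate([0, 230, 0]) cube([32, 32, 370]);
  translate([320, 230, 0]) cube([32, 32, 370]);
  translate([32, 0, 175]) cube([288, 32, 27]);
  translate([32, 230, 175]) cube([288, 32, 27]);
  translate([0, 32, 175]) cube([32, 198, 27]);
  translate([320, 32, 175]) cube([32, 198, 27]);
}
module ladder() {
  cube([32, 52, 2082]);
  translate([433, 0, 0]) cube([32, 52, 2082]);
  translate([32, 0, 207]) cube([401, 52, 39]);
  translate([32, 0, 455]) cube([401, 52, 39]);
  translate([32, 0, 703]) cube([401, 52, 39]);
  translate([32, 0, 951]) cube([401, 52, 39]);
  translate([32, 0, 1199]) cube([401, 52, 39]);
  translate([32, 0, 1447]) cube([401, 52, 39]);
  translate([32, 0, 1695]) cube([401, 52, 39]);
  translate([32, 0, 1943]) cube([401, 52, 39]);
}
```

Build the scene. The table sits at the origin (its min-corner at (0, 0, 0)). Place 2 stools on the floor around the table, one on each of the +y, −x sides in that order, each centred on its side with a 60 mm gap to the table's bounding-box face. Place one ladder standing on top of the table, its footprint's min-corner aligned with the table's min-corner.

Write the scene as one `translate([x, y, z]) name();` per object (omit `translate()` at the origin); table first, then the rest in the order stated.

table();
translate([455, 576, 0]) stool();
translate([-412, 127, 0]) stool();
translate([0, 0, 771]) ladder();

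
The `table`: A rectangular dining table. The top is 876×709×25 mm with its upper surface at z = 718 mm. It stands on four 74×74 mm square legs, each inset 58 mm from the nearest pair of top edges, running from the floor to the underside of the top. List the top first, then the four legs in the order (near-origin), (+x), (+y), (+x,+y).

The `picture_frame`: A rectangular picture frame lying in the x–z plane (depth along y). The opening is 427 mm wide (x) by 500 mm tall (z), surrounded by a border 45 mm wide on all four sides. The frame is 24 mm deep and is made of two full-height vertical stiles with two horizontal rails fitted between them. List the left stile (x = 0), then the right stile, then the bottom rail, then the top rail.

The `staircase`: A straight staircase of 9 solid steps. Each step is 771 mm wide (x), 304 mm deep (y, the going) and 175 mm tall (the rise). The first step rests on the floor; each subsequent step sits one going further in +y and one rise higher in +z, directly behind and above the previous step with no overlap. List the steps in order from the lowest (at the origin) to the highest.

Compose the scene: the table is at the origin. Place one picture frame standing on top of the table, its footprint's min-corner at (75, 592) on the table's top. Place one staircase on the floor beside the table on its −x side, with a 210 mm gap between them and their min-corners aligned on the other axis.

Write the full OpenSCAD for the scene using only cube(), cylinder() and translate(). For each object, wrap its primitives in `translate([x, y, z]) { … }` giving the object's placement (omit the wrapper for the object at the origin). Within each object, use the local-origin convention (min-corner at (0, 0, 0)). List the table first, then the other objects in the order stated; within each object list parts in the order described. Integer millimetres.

translate([0, 0, 693]) cube([876, 709, 25]);
translate([58, 58, 0]) cube([74, 74, 693]);
translate([744, 58, 0]) cube([74, 74, 693]);
translate([58, 577, 0]) cube([74, 74, 693]);
translate([744, 577, 0]) cube([74, 74, 693]);
translate([75, 592, 718]) {
  cube([45, 24, 590]);
  translate([472, 0, 0]) cube([45, 24, 590]);
  translate([45, 0, 0]) cube([427, 24, 45]);
  translate([45, 0, 545]) cube([427, 24, 45]);
}
translate([-981, 0, 0]) {
  cube([771, 304, 175]);
  translate([0, 304, 175]) cube([771, 304, 175]);
  translate([0, 608, 350]) cube([771, 304, 175]);
  translate([0, 912, 525]) cube([771, 304, 175]);
  translate([0, 1216, 700]) cube([771, 304, 175]);
  translate([0, 1520, 875]) cube([771, 304, 175]);
  translate([0, 1824, 1050]) cube([771, 304, 175]);
  translate([0, 2128, 1225]) cube([771, 304, 175]);
  translate([0, 2432, 1400]) cube([771, 304, 175]);
}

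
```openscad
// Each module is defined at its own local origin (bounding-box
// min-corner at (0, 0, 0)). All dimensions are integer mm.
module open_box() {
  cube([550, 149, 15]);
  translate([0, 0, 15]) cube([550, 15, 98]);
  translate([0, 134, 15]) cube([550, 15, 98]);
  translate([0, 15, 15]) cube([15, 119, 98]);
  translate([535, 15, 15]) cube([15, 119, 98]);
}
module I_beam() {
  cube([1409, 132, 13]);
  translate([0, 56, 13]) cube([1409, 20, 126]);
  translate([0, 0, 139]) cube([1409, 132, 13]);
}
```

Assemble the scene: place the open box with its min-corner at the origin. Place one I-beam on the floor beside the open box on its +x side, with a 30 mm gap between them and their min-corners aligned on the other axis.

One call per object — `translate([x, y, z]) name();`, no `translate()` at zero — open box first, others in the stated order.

open_box();
translate([580, 0, 0]) I_beam();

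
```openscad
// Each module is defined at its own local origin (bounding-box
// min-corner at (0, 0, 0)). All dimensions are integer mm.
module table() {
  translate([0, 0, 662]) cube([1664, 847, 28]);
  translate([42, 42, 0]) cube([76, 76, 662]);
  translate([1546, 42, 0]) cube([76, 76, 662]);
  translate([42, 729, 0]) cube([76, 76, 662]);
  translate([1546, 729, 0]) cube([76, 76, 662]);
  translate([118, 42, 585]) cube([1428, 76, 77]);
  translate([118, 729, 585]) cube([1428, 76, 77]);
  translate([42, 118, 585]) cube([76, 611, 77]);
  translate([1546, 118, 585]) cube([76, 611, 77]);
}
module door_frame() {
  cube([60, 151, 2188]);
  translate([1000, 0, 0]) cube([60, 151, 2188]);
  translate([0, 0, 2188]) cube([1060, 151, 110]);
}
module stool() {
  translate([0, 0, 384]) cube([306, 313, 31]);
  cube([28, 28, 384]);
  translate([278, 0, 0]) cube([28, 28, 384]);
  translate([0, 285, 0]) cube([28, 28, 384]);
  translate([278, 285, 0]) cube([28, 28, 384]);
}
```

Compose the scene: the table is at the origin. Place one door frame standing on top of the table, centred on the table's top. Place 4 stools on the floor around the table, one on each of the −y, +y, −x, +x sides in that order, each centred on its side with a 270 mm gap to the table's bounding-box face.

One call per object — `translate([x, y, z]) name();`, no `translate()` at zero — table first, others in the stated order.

table();
translate([302, 348, 690]) door_frame();
translate([679, -583, 0]) stool();
translate([679, 1117, 0]) stool();
translate([-576, 267, 0]) stool();
translate([1934, 267, 0]) stool();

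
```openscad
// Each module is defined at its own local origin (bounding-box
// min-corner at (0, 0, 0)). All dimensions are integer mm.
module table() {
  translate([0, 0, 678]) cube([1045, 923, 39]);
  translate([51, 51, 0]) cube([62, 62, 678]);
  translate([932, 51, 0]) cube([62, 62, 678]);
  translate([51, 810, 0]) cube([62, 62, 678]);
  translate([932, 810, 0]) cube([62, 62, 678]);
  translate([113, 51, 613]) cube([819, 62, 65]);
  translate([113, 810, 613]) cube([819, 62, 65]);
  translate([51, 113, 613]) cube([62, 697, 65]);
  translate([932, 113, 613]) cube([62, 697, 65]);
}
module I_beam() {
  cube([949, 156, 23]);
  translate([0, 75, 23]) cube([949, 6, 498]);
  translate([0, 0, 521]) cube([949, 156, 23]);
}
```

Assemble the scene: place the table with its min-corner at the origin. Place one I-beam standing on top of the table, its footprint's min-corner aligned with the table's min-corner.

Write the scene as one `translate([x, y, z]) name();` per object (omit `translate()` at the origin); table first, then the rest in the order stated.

table();
translate([0, 0, 717]) I_beam();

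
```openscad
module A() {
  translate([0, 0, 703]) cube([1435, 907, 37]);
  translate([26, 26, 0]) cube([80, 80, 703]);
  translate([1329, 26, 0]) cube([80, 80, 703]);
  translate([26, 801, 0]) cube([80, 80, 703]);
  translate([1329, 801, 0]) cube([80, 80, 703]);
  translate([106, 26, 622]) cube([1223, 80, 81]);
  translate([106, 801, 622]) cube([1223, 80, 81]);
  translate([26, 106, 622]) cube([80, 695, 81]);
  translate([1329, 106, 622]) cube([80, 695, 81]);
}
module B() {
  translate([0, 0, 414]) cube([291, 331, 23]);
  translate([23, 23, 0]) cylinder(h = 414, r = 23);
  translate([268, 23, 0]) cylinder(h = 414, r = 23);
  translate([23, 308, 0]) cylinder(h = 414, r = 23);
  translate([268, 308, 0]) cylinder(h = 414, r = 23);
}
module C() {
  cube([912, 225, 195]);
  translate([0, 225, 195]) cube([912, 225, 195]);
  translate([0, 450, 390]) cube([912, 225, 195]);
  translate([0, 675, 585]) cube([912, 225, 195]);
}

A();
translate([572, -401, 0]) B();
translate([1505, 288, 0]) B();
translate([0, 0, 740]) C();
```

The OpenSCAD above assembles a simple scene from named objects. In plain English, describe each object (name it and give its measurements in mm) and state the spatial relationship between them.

A is a table: top 1435 mm (x) × 907 mm (y), 37 mm thick, upper face at z = 740 mm, on four 80×80 mm square legs, each inset 26 mm from the nearest pair of top edges, running from z = 0 to the bottom of the top. Four apron rails, 80 mm thick and 81 mm tall, run between adjacent legs with their top edges flush with the underside of the top and their outer faces flush with the legs' outer faces.

B is a four-legged stool. The seat is a 291×331×23 mm slab whose top surface is at z = 437 mm; four round legs, each 46 mm in diameter, run from the floor (z = 0) to the underside of the seat, each leg's axis is inset half a diameter from the nearest pair of seat edges (so the leg's bounding box is flush with the corner).

C is a run of 4 identical solid stair steps. Each tread is 912×225 mm and each step block is 195 mm high. Step 1 rests on the floor; step k is offset from step 1 by (k−1)×225 mm in y and (k−1)×195 mm in z.

Two stools sit around the table at the −y, +x sides. The staircase is on top of the table.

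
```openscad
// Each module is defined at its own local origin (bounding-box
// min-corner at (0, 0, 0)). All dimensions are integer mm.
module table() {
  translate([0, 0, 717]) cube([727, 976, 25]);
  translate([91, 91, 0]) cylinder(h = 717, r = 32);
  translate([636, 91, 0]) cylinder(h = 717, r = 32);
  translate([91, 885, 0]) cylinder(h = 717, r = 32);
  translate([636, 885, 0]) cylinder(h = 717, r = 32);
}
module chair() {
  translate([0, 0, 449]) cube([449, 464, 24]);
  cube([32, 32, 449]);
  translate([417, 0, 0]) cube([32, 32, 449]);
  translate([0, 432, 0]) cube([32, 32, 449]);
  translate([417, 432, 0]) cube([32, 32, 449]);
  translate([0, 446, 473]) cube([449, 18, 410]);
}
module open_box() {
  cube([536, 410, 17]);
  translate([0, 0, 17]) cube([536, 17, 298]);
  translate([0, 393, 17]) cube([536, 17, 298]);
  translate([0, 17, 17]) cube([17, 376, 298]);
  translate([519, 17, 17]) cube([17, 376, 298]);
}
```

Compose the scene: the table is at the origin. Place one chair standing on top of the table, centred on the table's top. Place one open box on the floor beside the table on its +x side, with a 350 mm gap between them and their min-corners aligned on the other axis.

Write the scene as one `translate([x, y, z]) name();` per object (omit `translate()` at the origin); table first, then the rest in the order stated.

table();
translate([139, 256, 742]) chair();
translate([1077, 0, 0]) open_box();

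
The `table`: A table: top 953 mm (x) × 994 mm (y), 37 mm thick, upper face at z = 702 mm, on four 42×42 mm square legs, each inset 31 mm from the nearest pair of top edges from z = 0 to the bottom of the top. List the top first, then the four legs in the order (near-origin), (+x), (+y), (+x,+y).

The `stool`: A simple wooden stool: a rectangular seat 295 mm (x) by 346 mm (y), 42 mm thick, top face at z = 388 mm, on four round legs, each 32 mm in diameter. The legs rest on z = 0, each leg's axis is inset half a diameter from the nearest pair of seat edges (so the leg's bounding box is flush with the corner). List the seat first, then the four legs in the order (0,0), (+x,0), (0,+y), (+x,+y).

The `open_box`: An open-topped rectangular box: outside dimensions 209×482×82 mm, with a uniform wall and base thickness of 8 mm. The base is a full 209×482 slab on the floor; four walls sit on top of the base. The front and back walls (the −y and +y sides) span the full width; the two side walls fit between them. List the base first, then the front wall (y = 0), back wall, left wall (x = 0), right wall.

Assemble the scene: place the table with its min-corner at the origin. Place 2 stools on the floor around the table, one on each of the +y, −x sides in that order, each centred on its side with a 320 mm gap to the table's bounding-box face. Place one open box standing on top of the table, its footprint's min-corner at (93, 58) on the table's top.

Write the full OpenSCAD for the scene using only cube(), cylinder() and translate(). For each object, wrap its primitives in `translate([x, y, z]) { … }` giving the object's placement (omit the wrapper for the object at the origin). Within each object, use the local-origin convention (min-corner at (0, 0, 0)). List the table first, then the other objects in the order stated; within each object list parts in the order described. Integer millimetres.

translate([0, 0, 665]) cube([953, 994, 37]);
translate([31, 31, 0]) cube([42, 42, 665]);
translate([880, 31, 0]) cube([42, 42, 665]);
translate([31, 921, 0]) cube([42, 42, 665]);
translate([880, 921, 0]) cube([42, 42, 665]);
translate([329, 1314, 0]) {
  translate([0, 0, 346]) cube([295, 346, 42]);
  translate([16, 16, 0]) cylinder(h = 346, r = 16);
  translate([279, 16, 0]) cylinder(h = 346, r = 16);
  translate([16, 330, 0]) cylinder(h = 346, r = 16);
  translate([279, 330, 0]) cylinder(h = 346, r = 16);
}
translate([-615, 324, 0]) {
  translate([0, 0, 346]) cube([295, 346, 42]);
  translate([16, 16, 0]) cylinder(h = 346, r = 16);
  translate([279, 16, 0]) cylinder(h = 346, r = 16);
  translate([16, 330, 0]) cylinder(h = 346, r = 16);
  translate([279, 330, 0]) cylinder(h = 346, r = 16);
}
translate([93, 58, 702]) {
  cube([209, 482, 8]);
  translate([0, 0, 8]) cube([209, 8, 74]);
  translate([0, 474, 8]) cube([209, 8, 74]);
  translate([0, 8, 8]) cube([8, 466, 74]);
  translate([201, 8, 8]) cube([8, 466, 74]);
}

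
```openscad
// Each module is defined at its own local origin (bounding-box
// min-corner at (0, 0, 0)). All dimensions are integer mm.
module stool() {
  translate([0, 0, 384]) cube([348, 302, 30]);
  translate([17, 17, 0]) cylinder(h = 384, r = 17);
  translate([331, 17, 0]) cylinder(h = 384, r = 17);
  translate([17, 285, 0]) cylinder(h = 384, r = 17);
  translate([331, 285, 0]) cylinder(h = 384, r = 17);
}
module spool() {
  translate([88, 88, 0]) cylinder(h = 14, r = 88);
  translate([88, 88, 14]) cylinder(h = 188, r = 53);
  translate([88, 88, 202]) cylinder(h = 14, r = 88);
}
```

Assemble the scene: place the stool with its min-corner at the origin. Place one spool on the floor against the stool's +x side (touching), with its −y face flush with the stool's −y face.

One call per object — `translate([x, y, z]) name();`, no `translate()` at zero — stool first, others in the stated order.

stool();
translate([348, 0, 0]) spool();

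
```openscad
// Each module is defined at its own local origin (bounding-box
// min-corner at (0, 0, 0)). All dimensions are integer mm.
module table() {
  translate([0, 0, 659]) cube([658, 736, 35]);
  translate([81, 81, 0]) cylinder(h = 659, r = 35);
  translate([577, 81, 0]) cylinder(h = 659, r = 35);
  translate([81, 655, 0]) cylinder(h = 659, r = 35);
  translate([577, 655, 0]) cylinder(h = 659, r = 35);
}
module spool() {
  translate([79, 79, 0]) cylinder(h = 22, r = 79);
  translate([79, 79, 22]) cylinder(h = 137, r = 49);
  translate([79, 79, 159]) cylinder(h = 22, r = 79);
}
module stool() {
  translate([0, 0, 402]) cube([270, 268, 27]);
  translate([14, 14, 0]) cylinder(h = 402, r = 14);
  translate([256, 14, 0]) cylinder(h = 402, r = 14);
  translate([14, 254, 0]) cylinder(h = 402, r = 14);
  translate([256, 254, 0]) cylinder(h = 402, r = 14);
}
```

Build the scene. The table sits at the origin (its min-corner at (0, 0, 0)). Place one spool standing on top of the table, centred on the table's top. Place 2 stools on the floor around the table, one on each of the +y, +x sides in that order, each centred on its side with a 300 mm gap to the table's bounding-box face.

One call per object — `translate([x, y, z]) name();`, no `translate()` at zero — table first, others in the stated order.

table();
translate([250, 289, 694]) spool();
translate([194, 1036, 0]) stool();
translate([958, 234, 0]) stool();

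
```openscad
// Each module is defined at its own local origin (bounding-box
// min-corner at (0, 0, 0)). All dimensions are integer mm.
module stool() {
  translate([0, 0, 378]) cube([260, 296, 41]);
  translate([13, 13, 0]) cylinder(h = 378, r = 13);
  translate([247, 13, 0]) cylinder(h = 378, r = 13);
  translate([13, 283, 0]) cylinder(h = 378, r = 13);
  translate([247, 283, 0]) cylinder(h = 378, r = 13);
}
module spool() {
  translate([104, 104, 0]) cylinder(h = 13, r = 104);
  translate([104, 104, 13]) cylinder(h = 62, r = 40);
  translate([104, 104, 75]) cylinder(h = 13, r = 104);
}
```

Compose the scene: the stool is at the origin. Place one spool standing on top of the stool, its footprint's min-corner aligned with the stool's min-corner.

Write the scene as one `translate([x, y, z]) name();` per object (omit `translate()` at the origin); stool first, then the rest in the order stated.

stool();
translate([0, 0, 419]) spool();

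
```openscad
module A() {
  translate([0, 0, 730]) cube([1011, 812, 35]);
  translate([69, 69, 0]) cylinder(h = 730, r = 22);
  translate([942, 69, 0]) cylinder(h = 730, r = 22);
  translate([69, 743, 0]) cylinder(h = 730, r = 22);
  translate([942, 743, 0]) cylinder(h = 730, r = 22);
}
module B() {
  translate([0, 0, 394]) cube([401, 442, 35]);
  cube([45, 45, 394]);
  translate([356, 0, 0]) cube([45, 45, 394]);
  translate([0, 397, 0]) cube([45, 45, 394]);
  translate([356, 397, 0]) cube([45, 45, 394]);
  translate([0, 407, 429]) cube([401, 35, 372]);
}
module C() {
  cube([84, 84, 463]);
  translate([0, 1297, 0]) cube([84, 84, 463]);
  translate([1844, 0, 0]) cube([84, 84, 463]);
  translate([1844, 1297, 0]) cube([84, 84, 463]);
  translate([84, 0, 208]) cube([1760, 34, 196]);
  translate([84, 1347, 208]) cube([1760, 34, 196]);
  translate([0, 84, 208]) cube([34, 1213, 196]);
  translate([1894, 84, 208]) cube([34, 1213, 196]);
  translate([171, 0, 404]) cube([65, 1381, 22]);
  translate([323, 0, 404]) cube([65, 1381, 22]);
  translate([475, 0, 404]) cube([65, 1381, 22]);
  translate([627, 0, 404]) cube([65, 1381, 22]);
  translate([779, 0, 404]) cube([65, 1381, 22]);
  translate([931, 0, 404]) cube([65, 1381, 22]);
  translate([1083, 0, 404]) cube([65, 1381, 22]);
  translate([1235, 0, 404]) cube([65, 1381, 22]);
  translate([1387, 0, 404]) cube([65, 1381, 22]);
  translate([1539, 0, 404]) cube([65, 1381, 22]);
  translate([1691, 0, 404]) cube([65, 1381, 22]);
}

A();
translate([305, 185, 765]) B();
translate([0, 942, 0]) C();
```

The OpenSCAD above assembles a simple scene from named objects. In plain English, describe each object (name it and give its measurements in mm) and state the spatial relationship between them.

A is a table with a 1011×812 mm rectangular top, 35 mm thick, top surface at z = 765 mm, supported by four round legs of 44 mm diameter, each leg's bounding box inset 47 mm from the nearest pair of top edges, running from the floor.

B is a chair. The seat is a 401×442×35 mm slab with its top at z = 429 mm, on four 45×45 mm corner legs (flush with the seat edges, standing on z = 0). A flat backrest 35 mm thick, 372 mm tall, spans the full seat width and rises from the seat top along its +y edge, rear face flush with the rear of the seat.

C is a bed frame 1928 mm long (x) by 1381 mm wide (y). Four 84×84 mm corner posts, 463 mm tall, at the corners of the footprint. Four rails of 34 mm thickness and 196 mm height run between adjacent posts with their undersides at z = 208 mm, their outer faces flush with the outside of the frame (the two x-running rails run between the posts' inner faces; the two y-running rails run between the posts' inner faces). 11 slats, each 65 mm wide (x) and 22 mm thick, lie across the top of the two x-running rails, running the full 1381 mm width of the frame in y; the slats are evenly spaced along x between the inner faces of the end posts with equal gaps (rounded down to the nearest mm) at the −x end and between each pair — any rounding remainder accumulates at the +x end.

The chair is on top of the table, centred. The bed frame is on the floor beside the table on its +y side.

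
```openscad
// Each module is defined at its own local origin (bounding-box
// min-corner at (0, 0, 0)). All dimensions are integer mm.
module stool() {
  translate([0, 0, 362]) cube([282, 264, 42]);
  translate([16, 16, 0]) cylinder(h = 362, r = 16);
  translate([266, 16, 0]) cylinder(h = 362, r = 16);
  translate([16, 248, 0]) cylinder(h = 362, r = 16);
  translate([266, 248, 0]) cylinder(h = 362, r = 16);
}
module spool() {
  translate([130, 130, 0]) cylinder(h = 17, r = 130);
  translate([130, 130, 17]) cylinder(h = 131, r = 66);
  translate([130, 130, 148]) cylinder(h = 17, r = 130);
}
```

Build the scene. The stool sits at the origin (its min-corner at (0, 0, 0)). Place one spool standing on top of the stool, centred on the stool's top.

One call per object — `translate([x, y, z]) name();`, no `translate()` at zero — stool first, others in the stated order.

stool();
translate([11, 2, 404]) spool();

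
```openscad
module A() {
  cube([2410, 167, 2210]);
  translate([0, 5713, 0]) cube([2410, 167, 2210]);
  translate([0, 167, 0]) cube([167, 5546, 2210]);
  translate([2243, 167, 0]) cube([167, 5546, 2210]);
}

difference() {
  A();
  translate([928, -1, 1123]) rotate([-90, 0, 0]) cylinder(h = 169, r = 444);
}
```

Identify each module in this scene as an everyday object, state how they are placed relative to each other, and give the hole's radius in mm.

The subtracted cylinder has r = 444 mm.

A is a house frame. The house frame has a circular hole through its front wall. The hole's radius is 444 mm.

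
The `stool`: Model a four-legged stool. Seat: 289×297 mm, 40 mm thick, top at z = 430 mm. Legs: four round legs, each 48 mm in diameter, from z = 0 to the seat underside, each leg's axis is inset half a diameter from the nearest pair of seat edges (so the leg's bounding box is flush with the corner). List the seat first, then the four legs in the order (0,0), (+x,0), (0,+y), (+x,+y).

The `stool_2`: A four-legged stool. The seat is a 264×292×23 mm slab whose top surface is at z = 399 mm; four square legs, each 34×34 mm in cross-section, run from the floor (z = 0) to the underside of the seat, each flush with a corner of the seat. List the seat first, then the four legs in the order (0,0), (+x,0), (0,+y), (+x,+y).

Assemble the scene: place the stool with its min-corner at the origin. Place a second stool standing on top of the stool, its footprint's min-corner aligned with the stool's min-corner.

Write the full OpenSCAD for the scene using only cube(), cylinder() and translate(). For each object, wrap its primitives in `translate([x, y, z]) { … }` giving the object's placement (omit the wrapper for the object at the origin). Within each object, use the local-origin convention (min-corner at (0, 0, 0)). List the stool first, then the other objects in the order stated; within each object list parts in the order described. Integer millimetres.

translate([0, 0, 390]) cube([289, 297, 40]);
translate([24, 24, 0]) cylinder(h = 390, r = 24);
translate([265, 24, 0]) cylinder(h = 390, r = 24);
translate([24, 273, 0]) cylinder(h = 390, r = 24);
translate([265, 273, 0]) cylinder(h = 390, r = 24);
translate([0, 0, 430]) {
  translate([0, 0, 376]) cube([264, 292, 23]);
  cube([34, 34, 376]);
  translate([230, 0, 0]) cube([34, 34, 376]);
  translate([0, 258, 0]) cube([34, 34, 376]);
  translate([230, 258, 0]) cube([34, 34, 376]);
}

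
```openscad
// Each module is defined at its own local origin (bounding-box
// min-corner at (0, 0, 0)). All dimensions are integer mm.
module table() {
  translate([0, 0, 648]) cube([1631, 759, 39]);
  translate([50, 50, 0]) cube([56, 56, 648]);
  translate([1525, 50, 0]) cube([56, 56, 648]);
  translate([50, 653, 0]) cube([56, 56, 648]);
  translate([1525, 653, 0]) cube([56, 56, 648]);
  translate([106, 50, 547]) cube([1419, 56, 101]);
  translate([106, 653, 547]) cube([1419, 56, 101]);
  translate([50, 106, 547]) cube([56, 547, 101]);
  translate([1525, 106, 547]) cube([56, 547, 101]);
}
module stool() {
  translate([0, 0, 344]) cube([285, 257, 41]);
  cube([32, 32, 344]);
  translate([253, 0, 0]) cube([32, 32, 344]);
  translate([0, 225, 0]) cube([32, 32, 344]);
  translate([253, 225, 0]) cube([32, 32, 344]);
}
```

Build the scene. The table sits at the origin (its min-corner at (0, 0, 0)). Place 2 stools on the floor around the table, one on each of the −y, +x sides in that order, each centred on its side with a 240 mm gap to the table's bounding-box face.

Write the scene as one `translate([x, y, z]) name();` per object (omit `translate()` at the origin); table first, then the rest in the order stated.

table();
translate([673, -497, 0]) stool();
translate([1871, 251, 0]) stool();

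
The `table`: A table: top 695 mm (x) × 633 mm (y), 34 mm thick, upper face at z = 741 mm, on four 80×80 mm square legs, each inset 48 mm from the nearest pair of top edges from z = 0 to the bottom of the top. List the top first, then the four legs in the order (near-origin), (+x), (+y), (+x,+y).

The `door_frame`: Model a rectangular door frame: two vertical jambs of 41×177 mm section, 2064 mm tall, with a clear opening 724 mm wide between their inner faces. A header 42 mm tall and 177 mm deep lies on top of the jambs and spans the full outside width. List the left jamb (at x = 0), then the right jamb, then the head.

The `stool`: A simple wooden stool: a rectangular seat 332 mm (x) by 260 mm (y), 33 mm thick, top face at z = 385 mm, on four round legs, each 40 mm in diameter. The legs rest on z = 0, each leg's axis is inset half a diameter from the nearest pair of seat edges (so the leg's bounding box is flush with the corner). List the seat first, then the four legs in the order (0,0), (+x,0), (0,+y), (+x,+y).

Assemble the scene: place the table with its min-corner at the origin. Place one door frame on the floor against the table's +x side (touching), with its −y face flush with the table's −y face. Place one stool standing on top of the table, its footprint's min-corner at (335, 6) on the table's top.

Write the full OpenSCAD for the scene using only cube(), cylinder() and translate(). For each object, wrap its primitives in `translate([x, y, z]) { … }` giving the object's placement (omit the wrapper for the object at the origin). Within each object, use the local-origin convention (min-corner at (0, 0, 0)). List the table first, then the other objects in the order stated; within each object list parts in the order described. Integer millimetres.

translate([0, 0, 707]) cube([695, 633, 34]);
translate([48, 48, 0]) cube([80, 80, 707]);
translate([567, 48, 0]) cube([80, 80, 707]);
translate([48, 505, 0]) cube([80, 80, 707]);
translate([567, 505, 0]) cube([80, 80, 707]);
translate([695, 0, 0]) {
  cube([41, 177, 2064]);
  translate([765, 0, 0]) cube([41, 177, 2064]);
  translate([0, 0, 2064]) cube([806, 177, 42]);
}
translate([335, 6, 741]) {
  translate([0, 0, 352]) cube([332, 260, 33]);
  translate([20, 20, 0]) cylinder(h = 352, r = 20);
  translate([312, 20, 0]) cylinder(h = 352, r = 20);
  translate([20, 240, 0]) cylinder(h = 352, r = 20);
  translate([312, 240, 0]) cylinder(h = 352, r = 20);
}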